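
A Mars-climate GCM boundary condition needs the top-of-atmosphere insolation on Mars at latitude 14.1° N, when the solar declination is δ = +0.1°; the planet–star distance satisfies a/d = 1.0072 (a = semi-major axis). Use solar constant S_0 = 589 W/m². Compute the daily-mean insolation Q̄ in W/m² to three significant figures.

Q̄ ≈ 185 W/m²

cos h₀ = −tan(+14.1°) tan(+0.100°) = -0.0004, h₀ = 1.5712 rad.
Bracket: h₀ sin ϕ sin δ + cos ϕ cos δ sin h₀ = 1.5712×0.24362×0.00175 + 0.96987×1.00000×1.00000 = 0.000670 + 0.969870 = 0.970540.
Inverse-square distance factor (a/d)² = 1.0072² = 1.014452.
Q̄ = (S_0/π) × 1.014452 × [bracket] = (589/π) × 1.014452 × 0.970540 = 184.6 W/m².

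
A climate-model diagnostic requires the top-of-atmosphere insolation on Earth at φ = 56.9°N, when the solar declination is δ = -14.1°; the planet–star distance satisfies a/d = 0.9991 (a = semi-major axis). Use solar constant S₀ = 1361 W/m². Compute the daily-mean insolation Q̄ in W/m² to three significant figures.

Q̄ ≈ 108 W/m²

cos H₀ = −tan(+56.9°) tan(-14.100°) = 0.3853, H₀ = 1.1752 rad.
Bracket: H₀ sin φ sin δ + cos φ cos δ sin H₀ = 1.1752×0.83772×-0.24362 + 0.54610×0.96987×0.92279 = -0.239841 + 0.488752 = 0.248911.
Inverse-square distance factor (a/d)² = 0.9991² = 0.998201.
Q̄ = (S₀/π) × 0.998201 × [bracket] = (1361/π) × 0.998201 × 0.248911 = 107.6 W/m².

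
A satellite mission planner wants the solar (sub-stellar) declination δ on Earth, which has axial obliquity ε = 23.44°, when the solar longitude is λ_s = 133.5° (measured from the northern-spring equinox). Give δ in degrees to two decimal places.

δ = +16.77°

sin δ = sin ε · sin λ_s = sin 23.44° × sin 133.5° = 0.288546.
δ = arcsin(0.288546) = +16.77°.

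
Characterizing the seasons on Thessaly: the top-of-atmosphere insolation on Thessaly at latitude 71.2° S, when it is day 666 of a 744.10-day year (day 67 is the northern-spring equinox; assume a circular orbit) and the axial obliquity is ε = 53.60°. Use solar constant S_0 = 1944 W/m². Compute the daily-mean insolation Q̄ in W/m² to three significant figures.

Q̄ ≈ 1.39e+03 W/m²

Solar longitude: L_s = 360° × (666 − 67)/744.10 = 289.800°.
sin δ = sin 53.60° × sin 289.800° = -0.75731, so δ = -49.228°.
cos h₀ = −tan(-71.2°) tan(-49.228°) = -3.4064 ≤ −1 ⇒ polar day, h₀ = π.
Bracket: h₀ sin ϕ sin δ + cos ϕ cos δ sin h₀ = 3.1416×-0.94665×-0.75731 + 0.32227×0.65306×0.00000 = 2.252237 + 0.000000 = 2.252237.
Q̄ = (S_0/π) × [bracket] = (1944/π) × 2.252237 = 1394 W/m².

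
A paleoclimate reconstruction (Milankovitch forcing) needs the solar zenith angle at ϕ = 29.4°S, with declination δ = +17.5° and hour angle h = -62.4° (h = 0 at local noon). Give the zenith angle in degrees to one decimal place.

cos θ_z = sin ϕ sin δ + cos ϕ cos δ cos h = -0.147618 + 0.384949 = 0.237331.
θ_z = arccos(0.237331) = 76.3°.

θ_z = 76.3°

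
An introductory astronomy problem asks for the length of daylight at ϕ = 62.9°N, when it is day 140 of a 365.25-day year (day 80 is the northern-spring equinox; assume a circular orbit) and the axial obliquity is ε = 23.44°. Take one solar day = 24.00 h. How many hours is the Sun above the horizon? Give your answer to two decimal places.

Solar longitude: L_s = 360° × (140 − 80)/365.25 = 59.138°.
sin δ = sin 23.44° × sin 59.138° = 0.34146, so δ = +19.966°.
cos h₀ = −tan ϕ · tan δ = −tan(+62.9°) × tan(+19.966°) = -0.7099, so h₀ = 2.3602 rad = 135.23°.
Daylight = 2h₀/(2π) × 24.00 h = (2.3602/π) × 24.00 = 18.03 h.

18.03 h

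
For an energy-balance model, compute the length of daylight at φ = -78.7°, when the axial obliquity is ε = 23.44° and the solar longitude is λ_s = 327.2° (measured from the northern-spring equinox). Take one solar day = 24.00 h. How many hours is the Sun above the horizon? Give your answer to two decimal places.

Solar declination: sin δ = sin ε · sin λ_s = sin 23.44° × sin 327.2° = -0.21549, so δ = -12.444°.
Sunrise equation: cos H₀ = −tan φ · tan δ = -1.1043 ≤ −1, so the Sun never sets (polar day) and H₀ = π.
Daylight = 2H₀/(2π) × 24.00 h = (3.1416/π) × 24.00 = 24.00 h.

24.00 h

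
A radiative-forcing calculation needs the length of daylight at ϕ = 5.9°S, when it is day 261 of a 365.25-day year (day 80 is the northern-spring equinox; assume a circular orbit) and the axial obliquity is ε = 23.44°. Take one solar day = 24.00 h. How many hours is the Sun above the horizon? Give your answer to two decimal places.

11.99 h

Solar longitude: L_s = 360° × (261 − 80)/365.25 = 178.398°.
sin δ = sin 23.44° × sin 178.398° = 0.01112, so δ = +0.637°.
cos h₀ = −tan ϕ · tan δ = −tan(-5.9°) × tan(+0.637°) = 0.0011, so h₀ = 1.5696 rad = 89.93°.
Daylight = 2h₀/(2π) × 24.00 h = (1.5696/π) × 24.00 = 11.99 h.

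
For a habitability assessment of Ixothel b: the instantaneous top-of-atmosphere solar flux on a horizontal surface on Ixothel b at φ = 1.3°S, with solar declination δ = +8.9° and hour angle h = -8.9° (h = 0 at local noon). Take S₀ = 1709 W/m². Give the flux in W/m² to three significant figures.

1.66e+03 W/m²

cos θ_z = sin φ sin δ + cos φ cos δ cos h = -0.003510 + 0.975813 = 0.972303.
Flux = S₀ · cos θ_z = 1709 × 0.972303 = 1662 W/m².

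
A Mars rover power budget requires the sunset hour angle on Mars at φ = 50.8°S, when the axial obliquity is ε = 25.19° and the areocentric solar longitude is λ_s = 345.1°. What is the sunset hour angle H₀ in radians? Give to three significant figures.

sin δ = sin 25.19° × sin 345.1° = -0.10944, so δ = -6.283°.
cos H₀ = −tan φ · tan δ = −tan(-50.8°) × tan(-6.283°) = -0.1350, so H₀ = 1.7062 rad = 97.76°.

H₀ = 1.71 rad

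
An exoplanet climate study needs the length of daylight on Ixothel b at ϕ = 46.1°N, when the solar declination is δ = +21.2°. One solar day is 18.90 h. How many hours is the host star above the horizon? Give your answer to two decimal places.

cos h₀ = −tan ϕ · tan δ = −tan(+46.1°) × tan(+21.200°) = -0.4031, so h₀ = 1.9857 rad = 113.77°.
Daylight = 2h₀/(2π) × 18.90 h = (1.9857/π) × 18.90 = 11.95 h.

11.95 h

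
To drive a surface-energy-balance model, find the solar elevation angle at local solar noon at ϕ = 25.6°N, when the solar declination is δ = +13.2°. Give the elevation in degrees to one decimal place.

77.6°

At local noon the hour angle is zero, so the zenith angle equals |ϕ − δ| = |+25.6° − (+13.200°)| = 12.400°.
Elevation = 90° − 12.400° = 77.6°.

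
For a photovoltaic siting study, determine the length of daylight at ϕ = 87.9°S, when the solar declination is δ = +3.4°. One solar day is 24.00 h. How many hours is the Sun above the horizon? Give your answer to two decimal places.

cos h₀ = −tan ϕ · tan δ = 1.6202 ≥ 1, so the Sun never rises (polar night) and h₀ = 0.
Daylight = 2h₀/(2π) × 24.00 h = (0.0000/π) × 24.00 = 0.00 h.

0.00 h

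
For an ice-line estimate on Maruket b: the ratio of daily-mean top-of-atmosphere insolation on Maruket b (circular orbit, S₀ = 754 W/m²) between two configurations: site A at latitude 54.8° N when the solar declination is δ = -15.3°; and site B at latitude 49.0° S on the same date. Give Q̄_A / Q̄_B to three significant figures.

Q̄_A / Q̄_B ≈ 0.266

— Configuration A (φ=+54.8°):
cos H₀ = −tan(+54.8°) tan(-15.300°) = 0.3878, H₀ = 1.1725 rad.
Bracket: H₀ sin φ sin δ + cos φ cos δ sin H₀ = 1.1725×0.81714×-0.26387 + 0.57643×0.96456×0.92174 = -0.252813 + 0.512489 = 0.259676.
Q̄ = (S₀/π) × [bracket] = (754/π) × 0.259676 = 62.324 W/m².
— Configuration B (φ=-49.0°):
cos H₀ = −tan(-49.0°) tan(-15.300°) = -0.3147, H₀ = 1.8909 rad.
Bracket: H₀ sin φ sin δ + cos φ cos δ sin H₀ = 1.8909×-0.75471×-0.26387 + 0.65606×0.96456×0.94919 = 0.376564 + 0.600656 = 0.977220.
Q̄ = (S₀/π) × [bracket] = (754/π) × 0.977220 = 234.54 W/m².
Ratio Q̄_A / Q̄_B = 62.324 / 234.54 = 0.2657.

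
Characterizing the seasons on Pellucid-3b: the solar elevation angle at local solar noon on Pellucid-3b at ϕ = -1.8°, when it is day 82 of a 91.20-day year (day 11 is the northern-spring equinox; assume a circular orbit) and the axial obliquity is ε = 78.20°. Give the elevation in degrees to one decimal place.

Solar longitude: L_s = 360° × (82 − 11)/91.20 = 280.263°.
sin δ = sin 78.20° × sin 280.263° = -0.96321, so δ = -74.409°.
At local noon the hour angle is zero, so the zenith angle equals |ϕ − δ| = |-1.8° − (-74.409°)| = 72.609°.
Elevation = 90° − 72.609° = 17.4°.

17.4°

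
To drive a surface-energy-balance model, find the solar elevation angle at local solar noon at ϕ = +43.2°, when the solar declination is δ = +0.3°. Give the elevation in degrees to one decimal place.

47.1°

At local noon the hour angle is zero, so the zenith angle equals |ϕ − δ| = |+43.2° − (+0.300°)| = 42.900°.
Elevation = 90° − 42.900° = 47.1°.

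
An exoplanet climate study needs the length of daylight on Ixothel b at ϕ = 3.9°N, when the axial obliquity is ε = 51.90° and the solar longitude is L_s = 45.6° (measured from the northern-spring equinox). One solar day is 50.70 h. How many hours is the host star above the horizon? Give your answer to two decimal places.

26.10 h

Solar declination: sin δ = sin ε · sin L_s = sin 51.90° × sin 45.6° = 0.56224, so δ = +34.211°.
cos h₀ = −tan ϕ · tan δ = −tan(+3.9°) × tan(+34.211°) = -0.0463, so h₀ = 1.6172 rad = 92.66°.
Daylight = 2h₀/(2π) × 50.70 h = (1.6172/π) × 50.70 = 26.10 h.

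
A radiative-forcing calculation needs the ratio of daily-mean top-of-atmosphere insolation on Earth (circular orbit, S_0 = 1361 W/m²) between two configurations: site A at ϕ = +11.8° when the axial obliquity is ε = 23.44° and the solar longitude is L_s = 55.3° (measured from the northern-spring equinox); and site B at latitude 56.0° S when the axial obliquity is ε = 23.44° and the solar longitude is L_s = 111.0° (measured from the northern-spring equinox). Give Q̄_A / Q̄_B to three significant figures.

— Configuration A (ϕ=+11.8°):
Solar declination: sin δ = sin ε · sin L_s = sin 23.44° × sin 55.3° = 0.32704, so δ = +19.089°.
cos h₀ = −tan(+11.8°) tan(+19.089°) = -0.0723, h₀ = 1.6432 rad.
Bracket: h₀ sin ϕ sin δ + cos ϕ cos δ sin h₀ = 1.6432×0.20450×0.32704 + 0.97887×0.94501×0.99738 = 0.109897 + 0.922618 = 1.032515.
Q̄ = (S_0/π) × [bracket] = (1361/π) × 1.032515 = 447.31 W/m².
— Configuration B (ϕ=-56.0°):
Solar declination: sin δ = sin ε · sin L_s = sin 23.44° × sin 111.0° = 0.37137, so δ = +21.800°.
cos h₀ = −tan(-56.0°) tan(+21.800°) = 0.5930, h₀ = 0.9360 rad.
Bracket: h₀ sin ϕ sin δ + cos ϕ cos δ sin h₀ = 0.9360×-0.82904×0.37137 + 0.55919×0.92849×0.80522 = -0.288176 + 0.418072 = 0.129896.
Q̄ = (S_0/π) × [bracket] = (1361/π) × 0.129896 = 56.274 W/m².
Ratio Q̄_A / Q̄_B = 447.31 / 56.274 = 7.949.

Q̄_A / Q̄_B ≈ 7.95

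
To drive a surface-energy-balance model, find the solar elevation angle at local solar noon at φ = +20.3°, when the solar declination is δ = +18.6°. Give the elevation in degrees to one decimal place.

At local noon the hour angle is zero, so the zenith angle equals |φ − δ| = |+20.3° − (+18.600°)| = 1.700°.
Elevation = 90° − 1.700° = 88.3°.

88.3°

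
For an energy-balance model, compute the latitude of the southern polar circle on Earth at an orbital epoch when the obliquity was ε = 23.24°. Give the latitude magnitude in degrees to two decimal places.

66.76°

The polar circle is the lowest latitude that experiences at least one full rotation of continuous darkness at the northern-summer solstice; it lies at |φ| = 90° − ε = 90° − 23.24° = 66.76°.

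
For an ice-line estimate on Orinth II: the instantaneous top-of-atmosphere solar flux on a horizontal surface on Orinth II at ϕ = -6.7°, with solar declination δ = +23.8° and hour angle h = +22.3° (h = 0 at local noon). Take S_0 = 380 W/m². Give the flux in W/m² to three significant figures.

cos θ_z = sin ϕ sin δ + cos ϕ cos δ cos h = -0.047082 + 0.840748 = 0.793666.
Flux = S_0 · cos θ_z = 380 × 0.793666 = 301.6 W/m².

302 W/m²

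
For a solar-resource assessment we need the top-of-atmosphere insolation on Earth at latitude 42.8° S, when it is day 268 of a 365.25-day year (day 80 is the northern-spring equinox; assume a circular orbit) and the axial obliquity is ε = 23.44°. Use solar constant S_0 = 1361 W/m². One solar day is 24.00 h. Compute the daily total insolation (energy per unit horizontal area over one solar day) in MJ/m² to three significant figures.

Solar longitude: L_s = 360° × (268 − 80)/365.25 = 185.298°.
sin δ = sin 23.44° × sin 185.298° = -0.03673, so δ = -2.105°.
cos h₀ = −tan(-42.8°) tan(-2.105°) = -0.0340, h₀ = 1.6048 rad.
Bracket: h₀ sin ϕ sin δ + cos ϕ cos δ sin h₀ = 1.6048×-0.67944×-0.03673 + 0.73373×0.99933×0.99942 = 0.040049 + 0.732813 = 0.772862.
Q̄ = (S_0/π) × [bracket] = (1361/π) × 0.772862 = 334.82 W/m².
Daily total = Q̄ × 24.00 h × 3600 s/h = 334.82 × 24.00 × 3600 / 10⁶ = 28.93 MJ/m².

28.9 MJ/m²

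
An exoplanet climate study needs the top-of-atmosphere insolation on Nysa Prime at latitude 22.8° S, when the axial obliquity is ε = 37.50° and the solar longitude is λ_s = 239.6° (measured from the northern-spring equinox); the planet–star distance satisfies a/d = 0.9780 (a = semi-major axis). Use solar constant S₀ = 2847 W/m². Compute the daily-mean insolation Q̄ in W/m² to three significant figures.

Solar declination: sin δ = sin ε · sin λ_s = sin 37.50° × sin 239.6° = -0.52507, so δ = -31.673°.
cos H₀ = −tan(-22.8°) tan(-31.673°) = -0.2593, H₀ = 1.8331 rad.
Bracket: H₀ sin φ sin δ + cos φ cos δ sin H₀ = 1.8331×-0.38752×-0.52507 + 0.92186×0.85106×0.96579 = 0.372990 + 0.757718 = 1.130708.
Inverse-square distance factor (a/d)² = 0.9780² = 0.956484.
Q̄ = (S₀/π) × 0.956484 × [bracket] = (2847/π) × 0.956484 × 1.130708 = 980.1 W/m².

Q̄ ≈ 980 W/m²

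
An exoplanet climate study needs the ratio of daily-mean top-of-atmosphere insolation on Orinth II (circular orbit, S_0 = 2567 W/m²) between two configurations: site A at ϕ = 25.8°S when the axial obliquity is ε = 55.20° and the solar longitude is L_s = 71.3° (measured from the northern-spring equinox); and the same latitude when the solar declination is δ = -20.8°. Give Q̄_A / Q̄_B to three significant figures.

Q̄_A / Q̄_B ≈ 0.126

— Configuration A (ϕ=-25.8°):
Solar declination: sin δ = sin ε · sin L_s = sin 55.20° × sin 71.3° = 0.77780, so δ = +51.060°.
cos h₀ = −tan(-25.8°) tan(+51.060°) = 0.5982, h₀ = 0.9295 rad.
Bracket: h₀ sin ϕ sin δ + cos ϕ cos δ sin h₀ = 0.9295×-0.43523×0.77780 + 0.90032×0.62851×0.80131 = -0.314656 + 0.453429 = 0.138773.
Q̄ = (S_0/π) × [bracket] = (2567/π) × 0.138773 = 113.39 W/m².
— Configuration B (ϕ=-25.8°):
cos h₀ = −tan(-25.8°) tan(-20.800°) = -0.1836, h₀ = 1.7555 rad.
Bracket: h₀ sin ϕ sin δ + cos ϕ cos δ sin h₀ = 1.7555×-0.43523×-0.35511 + 0.90032×0.93483×0.98299 = 0.271320 + 0.827330 = 1.098650.
Q̄ = (S_0/π) × [bracket] = (2567/π) × 1.098650 = 897.71 W/m².
Ratio Q̄_A / Q̄_B = 113.39 / 897.71 = 0.1263.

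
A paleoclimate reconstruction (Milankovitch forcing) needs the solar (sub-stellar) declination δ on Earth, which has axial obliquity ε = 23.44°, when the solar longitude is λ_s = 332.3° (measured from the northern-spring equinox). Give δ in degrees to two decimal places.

sin δ = sin ε · sin λ_s = sin 23.44° × sin 332.3° = -0.184909.
δ = arcsin(-0.184909) = -10.66°.

δ = -10.66°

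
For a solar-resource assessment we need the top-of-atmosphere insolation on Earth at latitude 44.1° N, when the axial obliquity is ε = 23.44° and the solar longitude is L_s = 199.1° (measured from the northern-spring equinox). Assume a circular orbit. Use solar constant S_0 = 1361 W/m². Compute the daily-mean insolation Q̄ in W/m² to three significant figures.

Q̄ ≈ 249 W/m²

Solar declination: sin δ = sin ε · sin L_s = sin 23.44° × sin 199.1° = -0.13016, so δ = -7.479°.
cos h₀ = −tan(+44.1°) tan(-7.479°) = 0.1272, h₀ = 1.4432 rad.
Bracket: h₀ sin ϕ sin δ + cos ϕ cos δ sin h₀ = 1.4432×0.69591×-0.13016 + 0.71813×0.99149×0.99187 = -0.130725 + 0.706230 = 0.575505.
Q̄ = (S_0/π) × [bracket] = (1361/π) × 0.575505 = 249.3 W/m².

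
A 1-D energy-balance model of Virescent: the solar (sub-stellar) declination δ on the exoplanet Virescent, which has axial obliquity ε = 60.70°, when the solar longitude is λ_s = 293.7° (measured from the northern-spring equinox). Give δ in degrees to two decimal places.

δ = -52.99°

sin δ = sin ε · sin λ_s = sin 60.70° × sin 293.7° = -0.798521.
δ = arcsin(-0.798521) = -52.99°.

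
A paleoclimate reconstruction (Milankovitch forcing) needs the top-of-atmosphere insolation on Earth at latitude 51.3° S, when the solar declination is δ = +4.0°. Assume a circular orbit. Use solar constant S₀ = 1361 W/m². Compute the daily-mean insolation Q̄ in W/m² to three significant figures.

Q̄ ≈ 234 W/m²

cos H₀ = −tan(-51.3°) tan(+4.000°) = 0.0873, H₀ = 1.4834 rad.
Bracket: H₀ sin φ sin δ + cos φ cos δ sin H₀ = 1.4834×-0.78043×0.06976 + 0.62524×0.99756×0.99618 = -0.080760 + 0.621332 = 0.540572.
Q̄ = (S₀/π) × [bracket] = (1361/π) × 0.540572 = 234.2 W/m².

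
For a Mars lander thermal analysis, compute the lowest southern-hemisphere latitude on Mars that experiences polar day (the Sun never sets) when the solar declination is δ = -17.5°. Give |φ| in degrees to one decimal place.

Polar day requires cos H₀ = −tan φ tan δ ≤ −1, i.e. tan φ tan δ ≥ 1.
The boundary is |tan φ| · |tan δ| = 1, so |φ| = 90° − |δ| = 90° − 17.5° = 72.5° in the southern hemisphere.

|φ| = 72.5°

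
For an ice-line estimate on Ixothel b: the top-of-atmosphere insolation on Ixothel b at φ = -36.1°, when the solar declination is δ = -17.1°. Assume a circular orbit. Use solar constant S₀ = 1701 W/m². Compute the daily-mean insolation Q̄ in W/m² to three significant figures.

Q̄ ≈ 576 W/m²

cos H₀ = −tan(-36.1°) tan(-17.100°) = -0.2243, H₀ = 1.7971 rad.
Bracket: H₀ sin φ sin δ + cos φ cos δ sin H₀ = 1.7971×-0.58920×-0.29404 + 0.80799×0.95579×0.97451 = 0.311345 + 0.752584 = 1.063929.
Q̄ = (S₀/π) × [bracket] = (1701/π) × 1.063929 = 576.1 W/m².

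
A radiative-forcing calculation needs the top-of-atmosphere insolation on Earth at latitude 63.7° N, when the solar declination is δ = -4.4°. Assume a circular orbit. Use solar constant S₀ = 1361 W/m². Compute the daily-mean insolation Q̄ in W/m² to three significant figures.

Q̄ ≈ 147 W/m²

cos H₀ = −tan(+63.7°) tan(-4.400°) = 0.1557, H₀ = 1.4145 rad.
Bracket: H₀ sin φ sin δ + cos φ cos δ sin H₀ = 1.4145×0.89649×-0.07672 + 0.44307×0.99705×0.98781 = -0.097287 + 0.436378 = 0.339091.
Q̄ = (S₀/π) × [bracket] = (1361/π) × 0.339091 = 146.9 W/m².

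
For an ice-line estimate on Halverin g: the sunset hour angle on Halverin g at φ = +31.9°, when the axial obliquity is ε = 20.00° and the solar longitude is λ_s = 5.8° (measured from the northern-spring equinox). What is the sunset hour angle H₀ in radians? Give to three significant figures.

H₀ = 1.59 rad

Solar declination: sin δ = sin ε · sin λ_s = sin 20.00° × sin 5.8° = 0.03456, so δ = +1.981°.
cos H₀ = −tan φ · tan δ = −tan(+31.9°) × tan(+1.981°) = -0.0215, so H₀ = 1.5923 rad = 91.23°.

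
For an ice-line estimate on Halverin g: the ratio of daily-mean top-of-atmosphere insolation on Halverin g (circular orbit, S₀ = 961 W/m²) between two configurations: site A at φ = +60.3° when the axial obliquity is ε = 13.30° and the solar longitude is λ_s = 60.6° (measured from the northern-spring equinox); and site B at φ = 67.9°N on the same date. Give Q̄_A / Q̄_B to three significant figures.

Q̄_A / Q̄_B ≈ 1.12

— Configuration A (φ=+60.3°):
Solar declination: sin δ = sin ε · sin λ_s = sin 13.30° × sin 60.6° = 0.20042, so δ = +11.562°.
cos H₀ = −tan(+60.3°) tan(+11.562°) = -0.3587, H₀ = 1.9376 rad.
Bracket: H₀ sin φ sin δ + cos φ cos δ sin H₀ = 1.9376×0.86863×0.20042 + 0.49546×0.97971×0.93347 = 0.337318 + 0.453113 = 0.790431.
Q̄ = (S₀/π) × [bracket] = (961/π) × 0.790431 = 241.79 W/m².
— Configuration B (φ=+67.9°):
cos H₀ = −tan(+67.9°) tan(+11.562°) = -0.5038, H₀ = 2.0988 rad.
Bracket: H₀ sin φ sin δ + cos φ cos δ sin H₀ = 2.0988×0.92653×0.20042 + 0.37622×0.97971×0.86382 = 0.389737 + 0.318392 = 0.708129.
Q̄ = (S₀/π) × [bracket] = (961/π) × 0.708129 = 216.61 W/m².
Ratio Q̄_A / Q̄_B = 241.79 / 216.61 = 1.116.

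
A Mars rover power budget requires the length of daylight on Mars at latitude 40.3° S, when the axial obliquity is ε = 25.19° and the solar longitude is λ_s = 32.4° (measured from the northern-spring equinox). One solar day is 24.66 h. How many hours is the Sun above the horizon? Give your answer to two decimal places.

10.76 h

Solar declination: sin δ = sin ε · sin λ_s = sin 25.19° × sin 32.4° = 0.22806, so δ = +13.183°.
cos H₀ = −tan φ · tan δ = −tan(-40.3°) × tan(+13.183°) = 0.1986, so H₀ = 1.3708 rad = 78.54°.
Daylight = 2H₀/(2π) × 24.66 h = (1.3708/π) × 24.66 = 10.76 h.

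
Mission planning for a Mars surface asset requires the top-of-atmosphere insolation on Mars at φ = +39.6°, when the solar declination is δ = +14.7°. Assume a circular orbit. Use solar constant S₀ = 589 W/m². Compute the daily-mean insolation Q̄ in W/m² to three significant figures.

cos H₀ = −tan(+39.6°) tan(+14.700°) = -0.2170, H₀ = 1.7896 rad.
Bracket: H₀ sin φ sin δ + cos φ cos δ sin H₀ = 1.7896×0.63742×0.25376 + 0.77051×0.96727×0.97616 = 0.289471 + 0.727523 = 1.016994.
Q̄ = (S₀/π) × [bracket] = (589/π) × 1.016994 = 190.7 W/m².

Q̄ ≈ 191 W/m²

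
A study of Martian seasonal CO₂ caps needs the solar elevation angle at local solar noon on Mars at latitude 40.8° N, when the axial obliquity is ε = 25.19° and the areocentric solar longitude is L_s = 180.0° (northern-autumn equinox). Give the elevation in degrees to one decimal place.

49.2°

sin δ = sin 25.19° × sin 180.0° = 0.00000, so δ = +0.000°.
At local noon the hour angle is zero, so the zenith angle equals |ϕ − δ| = |+40.8° − (+0.000°)| = 40.800°.
Elevation = 90° − 40.800° = 49.2°.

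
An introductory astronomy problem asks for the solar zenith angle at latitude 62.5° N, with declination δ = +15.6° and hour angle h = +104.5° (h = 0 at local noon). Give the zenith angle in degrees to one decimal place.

cos θ_z = sin φ sin δ + cos φ cos δ cos h = 0.238535 + -0.111354 = 0.127181.
θ_z = arccos(0.127181) = 82.7°.

θ_z = 82.7°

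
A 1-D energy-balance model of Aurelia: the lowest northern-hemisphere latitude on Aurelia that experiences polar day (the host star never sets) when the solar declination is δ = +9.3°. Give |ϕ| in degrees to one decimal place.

Polar day requires cos h₀ = −tan ϕ tan δ ≤ −1, i.e. tan ϕ tan δ ≥ 1.
The boundary is |tan ϕ| · |tan δ| = 1, so |ϕ| = 90° − |δ| = 90° − 9.3° = 80.7° in the northern hemisphere.

|ϕ| = 80.7°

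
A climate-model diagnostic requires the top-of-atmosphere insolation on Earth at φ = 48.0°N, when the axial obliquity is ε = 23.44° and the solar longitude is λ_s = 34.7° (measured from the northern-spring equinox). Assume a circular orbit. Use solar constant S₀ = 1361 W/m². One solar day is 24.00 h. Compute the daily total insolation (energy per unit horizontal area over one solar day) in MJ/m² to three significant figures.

Solar declination: sin δ = sin ε · sin λ_s = sin 23.44° × sin 34.7° = 0.22645, so δ = +13.088°.
cos H₀ = −tan(+48.0°) tan(+13.088°) = -0.2582, H₀ = 1.8320 rad.
Bracket: H₀ sin φ sin δ + cos φ cos δ sin H₀ = 1.8320×0.74314×0.22645 + 0.66913×0.97402×0.96609 = 0.308296 + 0.629645 = 0.937941.
Q̄ = (S₀/π) × [bracket] = (1361/π) × 0.937941 = 406.33 W/m².
Daily total = Q̄ × 24.00 h × 3600 s/h = 406.33 × 24.00 × 3600 / 10⁶ = 35.11 MJ/m².

35.1 MJ/m²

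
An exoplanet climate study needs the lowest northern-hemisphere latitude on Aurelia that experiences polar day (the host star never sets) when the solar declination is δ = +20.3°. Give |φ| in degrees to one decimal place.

Polar day requires cos H₀ = −tan φ tan δ ≤ −1, i.e. tan φ tan δ ≥ 1.
The boundary is |tan φ| · |tan δ| = 1, so |φ| = 90° − |δ| = 90° − 20.3° = 69.7° in the northern hemisphere.

|φ| = 69.7°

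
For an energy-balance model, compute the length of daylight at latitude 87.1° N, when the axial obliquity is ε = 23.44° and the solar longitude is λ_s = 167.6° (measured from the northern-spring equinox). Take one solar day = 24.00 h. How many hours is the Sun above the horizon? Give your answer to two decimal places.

24.00 h

Solar declination: sin δ = sin ε · sin λ_s = sin 23.44° × sin 167.6° = 0.08542, so δ = +4.900°.
Sunrise equation: cos H₀ = −tan φ · tan δ = -1.6924 ≤ −1, so the Sun never sets (polar day) and H₀ = π.
Daylight = 2H₀/(2π) × 24.00 h = (3.1416/π) × 24.00 = 24.00 h.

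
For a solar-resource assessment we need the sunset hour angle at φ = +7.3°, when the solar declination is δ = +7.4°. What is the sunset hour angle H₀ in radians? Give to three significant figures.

H₀ = 1.59 rad

cos H₀ = −tan φ · tan δ = −tan(+7.3°) × tan(+7.400°) = -0.0166, so H₀ = 1.5874 rad = 90.95°.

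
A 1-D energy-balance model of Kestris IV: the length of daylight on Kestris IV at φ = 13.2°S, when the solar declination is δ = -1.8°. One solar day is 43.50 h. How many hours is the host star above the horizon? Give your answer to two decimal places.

cos H₀ = −tan φ · tan δ = −tan(-13.2°) × tan(-1.800°) = -0.0074, so H₀ = 1.5782 rad = 90.42°.
Daylight = 2H₀/(2π) × 43.50 h = (1.5782/π) × 43.50 = 21.85 h.

21.85 h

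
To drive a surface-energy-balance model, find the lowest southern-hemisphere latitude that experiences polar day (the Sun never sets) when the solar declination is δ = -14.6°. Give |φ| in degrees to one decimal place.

|φ| = 75.4°

Polar day requires cos H₀ = −tan φ tan δ ≤ −1, i.e. tan φ tan δ ≥ 1.
The boundary is |tan φ| · |tan δ| = 1, so |φ| = 90° − |δ| = 90° − 14.6° = 75.4° in the southern hemisphere.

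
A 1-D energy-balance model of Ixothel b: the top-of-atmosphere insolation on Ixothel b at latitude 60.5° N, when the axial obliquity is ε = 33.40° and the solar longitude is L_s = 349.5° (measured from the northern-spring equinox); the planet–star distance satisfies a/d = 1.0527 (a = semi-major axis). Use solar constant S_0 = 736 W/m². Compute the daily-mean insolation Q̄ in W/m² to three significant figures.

Solar declination: sin δ = sin ε · sin L_s = sin 33.40° × sin 349.5° = -0.10032, so δ = -5.757°.
cos h₀ = −tan(+60.5°) tan(-5.757°) = 0.1782, h₀ = 1.3916 rad.
Bracket: h₀ sin ϕ sin δ + cos ϕ cos δ sin h₀ = 1.3916×0.87036×-0.10032 + 0.49242×0.99496×0.98399 = -0.121507 + 0.482094 = 0.360587.
Inverse-square distance factor (a/d)² = 1.0527² = 1.108177.
Q̄ = (S_0/π) × 1.108177 × [bracket] = (736/π) × 1.108177 × 0.360587 = 93.62 W/m².

Q̄ ≈ 93.6 W/m²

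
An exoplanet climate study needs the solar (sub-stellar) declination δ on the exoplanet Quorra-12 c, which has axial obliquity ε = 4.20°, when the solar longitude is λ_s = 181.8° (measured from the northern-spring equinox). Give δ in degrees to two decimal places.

δ = -0.13°

sin δ = sin ε · sin λ_s = sin 4.20° × sin 181.8° = -0.002300.
δ = arcsin(-0.002300) = -0.13°.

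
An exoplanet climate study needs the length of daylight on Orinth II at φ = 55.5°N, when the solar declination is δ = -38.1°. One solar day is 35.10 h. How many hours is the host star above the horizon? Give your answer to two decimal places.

cos H₀ = −tan φ · tan δ = 1.1409 ≥ 1, so the host star never rises (polar night) and H₀ = 0.
Daylight = 2H₀/(2π) × 35.10 h = (0.0000/π) × 35.10 = 0.00 h.

0.00 h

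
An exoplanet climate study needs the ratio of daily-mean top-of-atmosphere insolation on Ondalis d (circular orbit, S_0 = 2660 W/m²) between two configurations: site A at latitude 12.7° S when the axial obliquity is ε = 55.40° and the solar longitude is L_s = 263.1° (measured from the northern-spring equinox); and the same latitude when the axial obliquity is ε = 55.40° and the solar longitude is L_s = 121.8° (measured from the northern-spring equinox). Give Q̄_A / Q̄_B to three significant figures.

Q̄_A / Q̄_B ≈ 1.85

— Configuration A (ϕ=-12.7°):
Solar declination: sin δ = sin ε · sin L_s = sin 55.40° × sin 263.1° = -0.81717, so δ = -54.803°.
cos h₀ = −tan(-12.7°) tan(-54.803°) = -0.3195, h₀ = 1.8960 rad.
Bracket: h₀ sin ϕ sin δ + cos ϕ cos δ sin h₀ = 1.8960×-0.21985×-0.81717 + 0.97553×0.57639×0.94759 = 0.340626 + 0.532816 = 0.873442.
Q̄ = (S_0/π) × [bracket] = (2660/π) × 0.873442 = 739.55 W/m².
— Configuration B (ϕ=-12.7°):
Solar declination: sin δ = sin ε · sin L_s = sin 55.40° × sin 121.8° = 0.69958, so δ = +44.393°.
cos h₀ = −tan(-12.7°) tan(+44.393°) = 0.2206, h₀ = 1.3483 rad.
Bracket: h₀ sin ϕ sin δ + cos ϕ cos δ sin h₀ = 1.3483×-0.21985×0.69958 + 0.97553×0.71456×0.97536 = -0.207372 + 0.679899 = 0.472527.
Q̄ = (S_0/π) × [bracket] = (2660/π) × 0.472527 = 400.09 W/m².
Ratio Q̄_A / Q̄_B = 739.55 / 400.09 = 1.848.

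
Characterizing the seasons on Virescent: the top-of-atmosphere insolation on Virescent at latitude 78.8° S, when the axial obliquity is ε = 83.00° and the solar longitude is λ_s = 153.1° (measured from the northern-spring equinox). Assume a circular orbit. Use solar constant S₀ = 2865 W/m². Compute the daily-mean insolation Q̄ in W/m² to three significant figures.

Solar declination: sin δ = sin ε · sin λ_s = sin 83.00° × sin 153.1° = 0.44906, so δ = +26.684°.
cos H₀ = −tan(-78.8°) tan(+26.684°) = 2.5383 ≥ 1 ⇒ polar night, H₀ = 0 and Q̄ = 0.

Q̄ ≈ 0.00 W/m²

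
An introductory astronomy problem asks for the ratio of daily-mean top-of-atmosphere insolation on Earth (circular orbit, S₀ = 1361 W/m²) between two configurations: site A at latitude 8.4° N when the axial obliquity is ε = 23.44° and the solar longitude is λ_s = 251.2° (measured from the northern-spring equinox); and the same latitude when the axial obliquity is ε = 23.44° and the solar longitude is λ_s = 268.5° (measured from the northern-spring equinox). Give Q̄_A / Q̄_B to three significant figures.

— Configuration A (φ=+8.4°):
Solar declination: sin δ = sin ε · sin λ_s = sin 23.44° × sin 251.2° = -0.37657, so δ = -22.121°.
cos H₀ = −tan(+8.4°) tan(-22.121°) = 0.0600, H₀ = 1.5107 rad.
Bracket: H₀ sin φ sin δ + cos φ cos δ sin H₀ = 1.5107×0.14608×-0.37657 + 0.98927×0.92639×0.99820 = -0.083103 + 0.914800 = 0.831697.
Q̄ = (S₀/π) × [bracket] = (1361/π) × 0.831697 = 360.31 W/m².
— Configuration B (φ=+8.4°):
Solar declination: sin δ = sin ε · sin λ_s = sin 23.44° × sin 268.5° = -0.39765, so δ = -23.431°.
cos H₀ = −tan(+8.4°) tan(-23.431°) = 0.0640, H₀ = 1.5068 rad.
Bracket: H₀ sin φ sin δ + cos φ cos δ sin H₀ = 1.5068×0.14608×-0.39765 + 0.98927×0.91754×0.99795 = -0.087528 + 0.905834 = 0.818306.
Q̄ = (S₀/π) × [bracket] = (1361/π) × 0.818306 = 354.51 W/m².
Ratio Q̄_A / Q̄_B = 360.31 / 354.51 = 1.016.

Q̄_A / Q̄_B ≈ 1.02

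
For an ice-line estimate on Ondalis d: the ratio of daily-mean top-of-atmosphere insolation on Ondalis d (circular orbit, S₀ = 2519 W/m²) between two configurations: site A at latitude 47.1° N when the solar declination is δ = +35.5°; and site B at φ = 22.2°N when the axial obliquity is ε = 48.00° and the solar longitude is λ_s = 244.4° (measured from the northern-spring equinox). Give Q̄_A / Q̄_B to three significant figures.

— Configuration A (φ=+47.1°):
cos H₀ = −tan(+47.1°) tan(+35.500°) = -0.7676, H₀ = 2.4459 rad.
Bracket: H₀ sin φ sin δ + cos φ cos δ sin H₀ = 2.4459×0.73254×0.58070 + 0.68072×0.81412×0.64094 = 1.040452 + 0.355201 = 1.395653.
Q̄ = (S₀/π) × [bracket] = (2519/π) × 1.395653 = 1119.1 W/m².
— Configuration B (φ=+22.2°):
Solar declination: sin δ = sin ε · sin λ_s = sin 48.00° × sin 244.4° = -0.67019, so δ = -42.082°.
cos H₀ = −tan(+22.2°) tan(-42.082°) = 0.3685, H₀ = 1.1934 rad.
Bracket: H₀ sin φ sin δ + cos φ cos δ sin H₀ = 1.1934×0.37784×-0.67019 + 0.92587×0.74219×0.92963 = -0.302198 + 0.638815 = 0.336617.
Q̄ = (S₀/π) × [bracket] = (2519/π) × 0.336617 = 269.91 W/m².
Ratio Q̄_A / Q̄_B = 1119.1 / 269.91 = 4.146.

Q̄_A / Q̄_B ≈ 4.15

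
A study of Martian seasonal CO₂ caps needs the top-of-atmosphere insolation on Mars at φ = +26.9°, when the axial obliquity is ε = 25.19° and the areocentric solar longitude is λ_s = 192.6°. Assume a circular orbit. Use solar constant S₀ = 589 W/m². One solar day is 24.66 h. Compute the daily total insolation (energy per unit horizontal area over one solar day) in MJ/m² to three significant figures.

13.7 MJ/m²

sin δ = sin 25.19° × sin 192.6° = -0.09285, so δ = -5.327°.
cos H₀ = −tan(+26.9°) tan(-5.327°) = 0.0473, H₀ = 1.5235 rad.
Bracket: H₀ sin φ sin δ + cos φ cos δ sin H₀ = 1.5235×0.45243×-0.09285 + 0.89180×0.99568×0.99888 = -0.063999 + 0.886953 = 0.822954.
Q̄ = (S₀/π) × [bracket] = (589/π) × 0.822954 = 154.29 W/m².
Daily total = Q̄ × 24.66 h × 3600 s/h = 154.29 × 24.66 × 3600 / 10⁶ = 13.70 MJ/m².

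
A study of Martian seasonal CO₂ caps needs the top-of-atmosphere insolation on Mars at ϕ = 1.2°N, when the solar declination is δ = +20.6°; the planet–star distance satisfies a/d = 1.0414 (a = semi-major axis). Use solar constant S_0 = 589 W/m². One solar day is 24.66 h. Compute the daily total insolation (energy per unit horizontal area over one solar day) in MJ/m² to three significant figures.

cos h₀ = −tan(+1.2°) tan(+20.600°) = -0.0079, h₀ = 1.5787 rad.
Bracket: h₀ sin ϕ sin δ + cos ϕ cos δ sin h₀ = 1.5787×0.02094×0.35184 + 0.99978×0.93606×0.99997 = 0.011631 + 0.935826 = 0.947457.
Inverse-square distance factor (a/d)² = 1.0414² = 1.084514.
Q̄ = (S_0/π) × 1.084514 × [bracket] = (589/π) × 1.084514 × 0.947457 = 192.65 W/m².
Daily total = Q̄ × 24.66 h × 3600 s/h = 192.65 × 24.66 × 3600 / 10⁶ = 17.10 MJ/m².

17.1 MJ/m²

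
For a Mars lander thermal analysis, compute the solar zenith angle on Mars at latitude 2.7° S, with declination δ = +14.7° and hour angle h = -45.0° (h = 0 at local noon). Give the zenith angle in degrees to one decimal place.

θ_z = 47.8°

cos θ_z = sin φ sin δ + cos φ cos δ cos h = -0.011954 + 0.683202 = 0.671248.
θ_z = arccos(0.671248) = 47.8°.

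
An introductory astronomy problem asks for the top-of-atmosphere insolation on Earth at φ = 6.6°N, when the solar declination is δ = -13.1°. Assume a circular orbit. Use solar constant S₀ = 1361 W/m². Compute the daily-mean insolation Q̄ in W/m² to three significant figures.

Q̄ ≈ 402 W/m²

cos H₀ = −tan(+6.6°) tan(-13.100°) = 0.0269, H₀ = 1.5439 rad.
Bracket: H₀ sin φ sin δ + cos φ cos δ sin H₀ = 1.5439×0.11494×-0.22665 + 0.99337×0.97398×0.99964 = -0.040220 + 0.967174 = 0.926954.
Q̄ = (S₀/π) × [bracket] = (1361/π) × 0.926954 = 401.6 W/m².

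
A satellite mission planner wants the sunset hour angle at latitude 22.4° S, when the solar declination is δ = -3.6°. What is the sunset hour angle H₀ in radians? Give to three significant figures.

cos H₀ = −tan φ · tan δ = −tan(-22.4°) × tan(-3.600°) = -0.0259, so H₀ = 1.5967 rad = 91.49°.

H₀ = 1.60 rad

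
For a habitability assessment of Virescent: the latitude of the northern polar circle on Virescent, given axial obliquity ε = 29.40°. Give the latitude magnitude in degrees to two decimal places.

The polar circle is the lowest latitude that experiences at least one full rotation of continuous daylight at the northern-summer solstice; it lies at |ϕ| = 90° − ε = 90° − 29.40° = 60.60°.

60.60°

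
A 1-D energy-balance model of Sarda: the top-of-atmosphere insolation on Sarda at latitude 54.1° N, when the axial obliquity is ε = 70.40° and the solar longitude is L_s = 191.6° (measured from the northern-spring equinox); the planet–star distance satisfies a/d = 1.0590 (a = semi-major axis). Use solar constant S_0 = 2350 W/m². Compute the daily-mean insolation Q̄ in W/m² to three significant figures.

Q̄ ≈ 298 W/m²

Solar declination: sin δ = sin ε · sin L_s = sin 70.40° × sin 191.6° = -0.18943, so δ = -10.919°.
cos h₀ = −tan(+54.1°) tan(-10.919°) = 0.2665, h₀ = 1.3010 rad.
Bracket: h₀ sin ϕ sin δ + cos ϕ cos δ sin h₀ = 1.3010×0.81004×-0.18943 + 0.58637×0.98189×0.96383 = -0.199633 + 0.554926 = 0.355293.
Inverse-square distance factor (a/d)² = 1.0590² = 1.121481.
Q̄ = (S_0/π) × 1.121481 × [bracket] = (2350/π) × 1.121481 × 0.355293 = 298.1 W/m².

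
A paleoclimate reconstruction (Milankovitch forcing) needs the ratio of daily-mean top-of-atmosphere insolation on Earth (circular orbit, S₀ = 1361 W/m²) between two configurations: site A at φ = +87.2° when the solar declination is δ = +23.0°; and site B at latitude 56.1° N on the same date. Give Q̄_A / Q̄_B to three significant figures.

Q̄_A / Q̄_B ≈ 1.09

— Configuration A (φ=+87.2°):
cos H₀ = −tan(+87.2°) tan(+23.000°) = -8.6790 ≤ −1 ⇒ polar day, H₀ = π.
Bracket: H₀ sin φ sin δ + cos φ cos δ sin H₀ = 3.1416×0.99881×0.39073 + 0.04885×0.92050×0.00000 = 1.226057 + 0.000000 = 1.226057.
Q̄ = (S₀/π) × [bracket] = (1361/π) × 1.226057 = 531.15 W/m².
— Configuration B (φ=+56.1°):
cos H₀ = −tan(+56.1°) tan(+23.000°) = -0.6317, H₀ = 2.2545 rad.
Bracket: H₀ sin φ sin δ + cos φ cos δ sin H₀ = 2.2545×0.83001×0.39073 + 0.55775×0.92050×0.77523 = 0.731156 + 0.398010 = 1.129166.
Q̄ = (S₀/π) × [bracket] = (1361/π) × 1.129166 = 489.18 W/m².
Ratio Q̄_A / Q̄_B = 531.15 / 489.18 = 1.086.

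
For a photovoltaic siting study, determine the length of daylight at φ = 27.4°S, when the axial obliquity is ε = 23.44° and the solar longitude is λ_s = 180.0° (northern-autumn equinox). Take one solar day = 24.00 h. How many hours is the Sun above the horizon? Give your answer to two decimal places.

12.00 h

Solar declination: sin δ = sin ε · sin λ_s = sin 23.44° × sin 180.0° = 0.00000, so δ = +0.000°.
cos H₀ = −tan φ · tan δ = −tan(-27.4°) × tan(+0.000°) = 0.0000, so H₀ = 1.5708 rad = 90.00°.
Daylight = 2H₀/(2π) × 24.00 h = (1.5708/π) × 24.00 = 12.00 h.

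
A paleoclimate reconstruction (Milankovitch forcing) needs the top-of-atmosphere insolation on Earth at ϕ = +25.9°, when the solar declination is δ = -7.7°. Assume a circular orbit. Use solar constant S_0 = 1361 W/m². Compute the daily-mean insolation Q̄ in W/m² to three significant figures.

Q̄ ≈ 347 W/m²

cos h₀ = −tan(+25.9°) tan(-7.700°) = 0.0657, h₀ = 1.5051 rad.
Bracket: h₀ sin ϕ sin δ + cos ϕ cos δ sin h₀ = 1.5051×0.43680×-0.13399 + 0.89956×0.99098×0.99784 = -0.088089 + 0.889520 = 0.801431.
Q̄ = (S_0/π) × [bracket] = (1361/π) × 0.801431 = 347.2 W/m².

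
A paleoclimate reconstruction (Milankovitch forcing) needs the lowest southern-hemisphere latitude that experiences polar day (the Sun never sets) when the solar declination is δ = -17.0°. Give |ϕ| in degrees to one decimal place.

Polar day requires cos h₀ = −tan ϕ tan δ ≤ −1, i.e. tan ϕ tan δ ≥ 1.
The boundary is |tan ϕ| · |tan δ| = 1, so |ϕ| = 90° − |δ| = 90° − 17.0° = 73.0° in the southern hemisphere.

|ϕ| = 73.0°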